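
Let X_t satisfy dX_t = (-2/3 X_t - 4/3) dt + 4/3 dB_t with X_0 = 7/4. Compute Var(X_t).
Var(X_t) = 4/3 - 4*exp(-4*t/3)/3

The variance V(t) = Var(X_t) satisfies V'(t) = 2 a V(t) + c^2 with V(0) = 0 (drift coefficient is linear in X, diffusion is constant). With a = -2/3, c = 4/3, the solution is
  V(t) = (c^2 / (2 a)) * (exp(2 a t) - 1)
       = ((4/3)^2 / (2*(-2/3))) * (exp((-4/3) t) - 1)
       = 4/3 - 4*exp(-4*t/3)/3.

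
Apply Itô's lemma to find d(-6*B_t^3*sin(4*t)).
d(-6*B_t^3*sin(4*t)) = (-24*B_t^3*cos(4*t) - 18*B_t*sin(4*t)) dt + (-18*B_t^2*sin(4*t)) dB_t

Itô's formula for f(t, x): d f(t, B_t) = (f_t + (1/2) f_xx) dt + f_x dB_t. Compute partials of f(t, x) = -6*x^3*sin(4*t):
  f_t(t,x)  = -24*x^3*cos(4*t)
  f_x(t,x)  = -18*x^2*sin(4*t)
  f_xx(t,x) = -36*x*sin(4*t)
Assemble drift = f_t + (1/2) f_xx = -24*x^3*cos(4*t) - 18*x*sin(4*t) and diffusion = f_x = -18*x^2*sin(4*t). Substituting x = B_t:
  d(-6*B_t^3*sin(4*t)) = (-24*B_t^3*cos(4*t) - 18*B_t*sin(4*t)) dt + (-18*B_t^2*sin(4*t)) dB_t.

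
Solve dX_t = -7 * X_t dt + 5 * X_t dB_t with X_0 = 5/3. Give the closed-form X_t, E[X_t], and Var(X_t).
X_t = 5/3 * exp((-39/2) t + (5) B_t); E[X_t] = 5*exp(-7*t)/3; Var(X_t) = (25*exp(25*t) - 25)*exp(-14*t)/9

For GBM dX = mu X dt + sigma X dB with X_0 = x_0, apply Itô to Y = log X: dY = (mu - sigma^2/2) dt + sigma dB, so Y_t = log(x_0) + (mu - sigma^2/2) t + sigma B_t and hence X_t = x_0 * exp((mu - sigma^2/2) t + sigma B_t).
With mu = -7, sigma = 5, x_0 = 5/3, this gives:
  X_t = 5/3 * exp((-39/2) * t + (5) * B_t).
Since sigma*B_t ~ Normal(0, sigma^2 t), E[exp(sigma*B_t)] = exp(sigma^2 t / 2); so E[X_t] = x_0 * exp((mu - sigma^2/2) t) * exp(sigma^2 t / 2) = x_0 * exp(mu t) = 5*exp(-7*t)/3.
Var(X_t) = E[X_t^2] - (E[X_t])^2 = x_0^2 * exp(2 mu t) * (exp(sigma^2 t) - 1) = (25*exp(25*t) - 25)*exp(-14*t)/9.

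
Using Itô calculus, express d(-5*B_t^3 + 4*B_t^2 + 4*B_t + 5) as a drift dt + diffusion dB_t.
d(-5*B_t^3 + 4*B_t^2 + 4*B_t + 5) = (4 - 15*B_t) dt + (-15*B_t^2 + 8*B_t + 4) dB_t

Itô's formula for f(B_t) gives d f(B_t) = f'(B_t) dB_t + (1/2) f''(B_t) dt. Compute derivatives of f(x) = -5*x^3 + 4*x^2 + 4*x + 5:
  f'(x)  = -15*x^2 + 8*x + 4
  f''(x) = 8 - 30*x
Substitute x = B_t and multiply the f'' term by 1/2:
  drift     = (1/2) * (8 - 30*x) evaluated at B_t = 4 - 15*B_t
  diffusion = (-15*x^2 + 8*x + 4) evaluated at B_t = -15*B_t^2 + 8*B_t + 4
Therefore d(-5*B_t^3 + 4*B_t^2 + 4*B_t + 5) = (4 - 15*B_t) dt + (-15*B_t^2 + 8*B_t + 4) dB_t.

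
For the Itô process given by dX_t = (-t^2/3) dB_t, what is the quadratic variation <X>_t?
<X>_t = t^5/45

For an Itô process dX_t = a(t) dt + b(t) dB_t, the quadratic variation is <X>_t = int_0^t b(s)^2 ds (the drift term does not contribute). Here b(s) = -s^2/3, so
  b(s)^2 = s^4/9.
Integrating from 0 to t:
  <X>_t = int_0^t (s^4/9) ds = t^5/45.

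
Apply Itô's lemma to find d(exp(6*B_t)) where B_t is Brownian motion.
d(exp(6*B_t)) = (18*exp(6*B_t)) dt + (6*exp(6*B_t)) dB_t

Itô's formula for f(B_t) gives d f(B_t) = f'(B_t) dB_t + (1/2) f''(B_t) dt. Compute derivatives of f(x) = exp(6*x):
  f'(x)  = 6*exp(6*x)
  f''(x) = 36*exp(6*x)
Substitute x = B_t and multiply the f'' term by 1/2:
  drift     = (1/2) * (36*exp(6*x)) evaluated at B_t = 18*exp(6*B_t)
  diffusion = (6*exp(6*x)) evaluated at B_t = 6*exp(6*B_t)
Therefore d(exp(6*B_t)) = (18*exp(6*B_t)) dt + (6*exp(6*B_t)) dB_t.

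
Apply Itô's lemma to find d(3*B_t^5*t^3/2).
d(3*B_t^5*t^3/2) = (B_t^3*t^2*(9*B_t^2/2 + 15*t)) dt + (15*B_t^4*t^3/2) dB_t

Itô's formula for f(t, x): d f(t, B_t) = (f_t + (1/2) f_xx) dt + f_x dB_t. Compute partials of f(t, x) = 3*t^3*x^5/2:
  f_t(t,x)  = 9*t^2*x^5/2
  f_x(t,x)  = 15*t^3*x^4/2
  f_xx(t,x) = 30*t^3*x^3
Assemble drift = f_t + (1/2) f_xx = t^2*x^3*(15*t + 9*x^2/2) and diffusion = f_x = 15*t^3*x^4/2. Substituting x = B_t:
  d(3*B_t^5*t^3/2) = (B_t^3*t^2*(9*B_t^2/2 + 15*t)) dt + (15*B_t^4*t^3/2) dB_t.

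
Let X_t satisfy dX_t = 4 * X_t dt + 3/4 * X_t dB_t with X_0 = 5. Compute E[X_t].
E[X_t] = 5*exp(4*t)

For GBM dX = mu X dt + sigma X dB with X_0 = x_0, apply Itô to Y = log X: dY = (mu - sigma^2/2) dt + sigma dB, so Y_t = log(x_0) + (mu - sigma^2/2) t + sigma B_t and hence X_t = x_0 * exp((mu - sigma^2/2) t + sigma B_t).
With mu = 4, sigma = 3/4, x_0 = 5, this gives:
  X_t = 5 * exp((119/32) * t + (3/4) * B_t).
Since sigma*B_t ~ Normal(0, sigma^2 t), E[exp(sigma*B_t)] = exp(sigma^2 t / 2); so E[X_t] = x_0 * exp((mu - sigma^2/2) t) * exp(sigma^2 t / 2) = x_0 * exp(mu t) = 5*exp(4*t).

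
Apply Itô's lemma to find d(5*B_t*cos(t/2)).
d(5*B_t*cos(t/2)) = (-5*B_t*sin(t/2)/2) dt + (5*cos(t/2)) dB_t

Itô's formula for f(t, x): d f(t, B_t) = (f_t + (1/2) f_xx) dt + f_x dB_t. Compute partials of f(t, x) = 5*x*cos(t/2):
  f_t(t,x)  = -5*x*sin(t/2)/2
  f_x(t,x)  = 5*cos(t/2)
  f_xx(t,x) = 0
Assemble drift = f_t + (1/2) f_xx = -5*x*sin(t/2)/2 and diffusion = f_x = 5*cos(t/2). Substituting x = B_t:
  d(5*B_t*cos(t/2)) = (-5*B_t*sin(t/2)/2) dt + (5*cos(t/2)) dB_t.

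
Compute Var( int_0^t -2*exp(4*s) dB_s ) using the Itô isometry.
Var = exp(8*t)/2 - 1/2

The Itô integral of a deterministic integrand f(s) has mean 0 because each increment f(s) * (B_{s+ds} - B_s) has mean 0. By the Itô isometry:
  Var( int_0^t f(s) dB_s ) = E[ (int_0^t f(s) dB_s)^2 ] = int_0^t f(s)^2 ds.
Here f(s) = -2*exp(4*s), so f(s)^2 = 4*exp(8*s). Integrate:
  int_0^t (4*exp(8*s)) ds = exp(8*t)/2 - 1/2.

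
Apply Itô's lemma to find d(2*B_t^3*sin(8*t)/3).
d(2*B_t^3*sin(8*t)/3) = (2*B_t*(8*B_t^2*cos(8*t)/3 + sin(8*t))) dt + (2*B_t^2*sin(8*t)) dB_t

Itô's formula for f(t, x): d f(t, B_t) = (f_t + (1/2) f_xx) dt + f_x dB_t. Compute partials of f(t, x) = 2*x^3*sin(8*t)/3:
  f_t(t,x)  = 16*x^3*cos(8*t)/3
  f_x(t,x)  = 2*x^2*sin(8*t)
  f_xx(t,x) = 4*x*sin(8*t)
Assemble drift = f_t + (1/2) f_xx = 2*x*(8*x^2*cos(8*t)/3 + sin(8*t)) and diffusion = f_x = 2*x^2*sin(8*t). Substituting x = B_t:
  d(2*B_t^3*sin(8*t)/3) = (2*B_t*(8*B_t^2*cos(8*t)/3 + sin(8*t))) dt + (2*B_t^2*sin(8*t)) dB_t.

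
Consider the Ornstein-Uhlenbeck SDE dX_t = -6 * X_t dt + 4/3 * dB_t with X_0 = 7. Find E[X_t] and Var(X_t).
E[X_t] = 7*exp(-6*t); Var(X_t) = 4/27 - 4*exp(-12*t)/27

The OU SDE dX = -theta X dt + sigma dB admits the integrating factor exp(theta t): d(exp(theta t) X_t) = sigma exp(theta t) dB_t. Integrating from 0 to t:
  X_t = x_0 * exp(-theta t) + sigma * int_0^t exp(-theta (t-s)) dB_s.
The Itô integral has mean 0 and (by the Itô isometry) variance sigma^2 * int_0^t exp(-2 theta (t - s)) ds = sigma^2 * (1 - exp(-2 theta t)) / (2 theta).
With theta = 6, sigma = 4/3, x_0 = 7:
  E[X_t] = 7 * exp(-6 t) = 7*exp(-6*t)
  Var(X_t) = (4/3)^2 * (1 - exp(-2*6 t)) / (2 * 6) = 4/27 - 4*exp(-12*t)/27.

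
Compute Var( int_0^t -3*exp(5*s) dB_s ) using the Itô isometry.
Var = 9*exp(10*t)/10 - 9/10

The Itô integral of a deterministic integrand f(s) has mean 0 because each increment f(s) * (B_{s+ds} - B_s) has mean 0. By the Itô isometry:
  Var( int_0^t f(s) dB_s ) = E[ (int_0^t f(s) dB_s)^2 ] = int_0^t f(s)^2 ds.
Here f(s) = -3*exp(5*s), so f(s)^2 = 9*exp(10*s). Integrate:
  int_0^t (9*exp(10*s)) ds = 9*exp(10*t)/10 - 9/10.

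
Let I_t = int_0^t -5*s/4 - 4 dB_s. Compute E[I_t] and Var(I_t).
E[I_t] = 0; Var(I_t) = t*(25*t^2 + 240*t + 768)/48

The Itô integral of a deterministic integrand f(s) has mean 0 because each increment f(s) * (B_{s+ds} - B_s) has mean 0. By the Itô isometry:
  Var( int_0^t f(s) dB_s ) = E[ (int_0^t f(s) dB_s)^2 ] = int_0^t f(s)^2 ds.
Here f(s) = -5*s/4 - 4, so f(s)^2 = (5*s + 16)^2/16. Integrate:
  int_0^t ((5*s + 16)^2/16) ds = t*(25*t^2 + 240*t + 768)/48.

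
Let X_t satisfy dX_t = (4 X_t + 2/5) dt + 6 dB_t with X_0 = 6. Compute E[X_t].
E[X_t] = 61*exp(4*t)/10 - 1/10

Taking expectations and using E[dB_t] = 0, the mean m(t) = E[X_t] satisfies the ODE m'(t) = a m(t) + b with m(0) = x_0. With a = 4, b = 2/5, x_0 = 6, the solution is
  m(t) = x_0 * exp(a t) + (b/a) * (exp(a t) - 1)
       = 6 * exp(4 t) + ((2/5)/4) * (exp(4 t) - 1)
       = 61*exp(4*t)/10 - 1/10.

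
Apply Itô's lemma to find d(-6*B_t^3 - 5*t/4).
d(-6*B_t^3 - 5*t/4) = (-18*B_t - 5/4) dt + (-18*B_t^2) dB_t

Itô's formula for f(t, x): d f(t, B_t) = (f_t + (1/2) f_xx) dt + f_x dB_t. Compute partials of f(t, x) = -5*t/4 - 6*x^3:
  f_t(t,x)  = -5/4
  f_x(t,x)  = -18*x^2
  f_xx(t,x) = -36*x
Assemble drift = f_t + (1/2) f_xx = -18*x - 5/4 and diffusion = f_x = -18*x^2. Substituting x = B_t:
  d(-6*B_t^3 - 5*t/4) = (-18*B_t - 5/4) dt + (-18*B_t^2) dB_t.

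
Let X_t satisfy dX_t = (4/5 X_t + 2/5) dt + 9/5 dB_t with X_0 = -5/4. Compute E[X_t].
E[X_t] = -3*exp(4*t/5)/4 - 1/2

Taking expectations and using E[dB_t] = 0, the mean m(t) = E[X_t] satisfies the ODE m'(t) = a m(t) + b with m(0) = x_0. With a = 4/5, b = 2/5, x_0 = -5/4, the solution is
  m(t) = x_0 * exp(a t) + (b/a) * (exp(a t) - 1)
       = (-5/4) * exp((4/5) t) + ((2/5)/(4/5)) * (exp((4/5) t) - 1)
       = -3*exp(4*t/5)/4 - 1/2.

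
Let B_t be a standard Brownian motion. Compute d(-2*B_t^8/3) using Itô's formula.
d(-2*B_t^8/3) = (-56*B_t^6/3) dt + (-16*B_t^7/3) dB_t

Itô's formula for f(B_t) gives d f(B_t) = f'(B_t) dB_t + (1/2) f''(B_t) dt. Compute derivatives of f(x) = -2*x^8/3:
  f'(x)  = -16*x^7/3
  f''(x) = -112*x^6/3
Substitute x = B_t and multiply the f'' term by 1/2:
  drift     = (1/2) * (-112*x^6/3) evaluated at B_t = -56*B_t^6/3
  diffusion = (-16*x^7/3) evaluated at B_t = -16*B_t^7/3
Therefore d(-2*B_t^8/3) = (-56*B_t^6/3) dt + (-16*B_t^7/3) dB_t.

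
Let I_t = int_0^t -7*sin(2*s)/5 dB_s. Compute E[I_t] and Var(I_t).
E[I_t] = 0; Var(I_t) = 49*t/50 - 49*sin(4*t)/200

The Itô integral of a deterministic integrand f(s) has mean 0 because each increment f(s) * (B_{s+ds} - B_s) has mean 0. By the Itô isometry:
  Var( int_0^t f(s) dB_s ) = E[ (int_0^t f(s) dB_s)^2 ] = int_0^t f(s)^2 ds.
Here f(s) = -7*sin(2*s)/5, so f(s)^2 = 49*sin(2*s)^2/25. Integrate:
  int_0^t (49*sin(2*s)^2/25) ds = 49*t/50 - 49*sin(4*t)/200.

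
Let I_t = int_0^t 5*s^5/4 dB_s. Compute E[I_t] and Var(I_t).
E[I_t] = 0; Var(I_t) = 25*t^11/176

The Itô integral of a deterministic integrand f(s) has mean 0 because each increment f(s) * (B_{s+ds} - B_s) has mean 0. By the Itô isometry:
  Var( int_0^t f(s) dB_s ) = E[ (int_0^t f(s) dB_s)^2 ] = int_0^t f(s)^2 ds.
Here f(s) = 5*s^5/4, so f(s)^2 = 25*s^10/16. Integrate:
  int_0^t (25*s^10/16) ds = 25*t^11/176.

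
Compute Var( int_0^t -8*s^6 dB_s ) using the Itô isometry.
Var = 64*t^13/13

The Itô integral of a deterministic integrand f(s) has mean 0 because each increment f(s) * (B_{s+ds} - B_s) has mean 0. By the Itô isometry:
  Var( int_0^t f(s) dB_s ) = E[ (int_0^t f(s) dB_s)^2 ] = int_0^t f(s)^2 ds.
Here f(s) = -8*s^6, so f(s)^2 = 64*s^12. Integrate:
  int_0^t (64*s^12) ds = 64*t^13/13.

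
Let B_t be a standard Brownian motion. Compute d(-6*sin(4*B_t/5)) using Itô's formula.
d(-6*sin(4*B_t/5)) = (48*sin(4*B_t/5)/25) dt + (-24*cos(4*B_t/5)/5) dB_t

Itô's formula for f(B_t) gives d f(B_t) = f'(B_t) dB_t + (1/2) f''(B_t) dt. Compute derivatives of f(x) = -6*sin(4*x/5):
  f'(x)  = -24*cos(4*x/5)/5
  f''(x) = 96*sin(4*x/5)/25
Substitute x = B_t and multiply the f'' term by 1/2:
  drift     = (1/2) * (96*sin(4*x/5)/25) evaluated at B_t = 48*sin(4*B_t/5)/25
  diffusion = (-24*cos(4*x/5)/5) evaluated at B_t = -24*cos(4*B_t/5)/5
Therefore d(-6*sin(4*B_t/5)) = (48*sin(4*B_t/5)/25) dt + (-24*cos(4*B_t/5)/5) dB_t.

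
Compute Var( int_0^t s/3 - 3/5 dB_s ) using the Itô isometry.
Var = t*(25*t^2 - 135*t + 243)/675

The Itô integral of a deterministic integrand f(s) has mean 0 because each increment f(s) * (B_{s+ds} - B_s) has mean 0. By the Itô isometry:
  Var( int_0^t f(s) dB_s ) = E[ (int_0^t f(s) dB_s)^2 ] = int_0^t f(s)^2 ds.
Here f(s) = s/3 - 3/5, so f(s)^2 = (5*s - 9)^2/225. Integrate:
  int_0^t ((5*s - 9)^2/225) ds = t*(25*t^2 - 135*t + 243)/675.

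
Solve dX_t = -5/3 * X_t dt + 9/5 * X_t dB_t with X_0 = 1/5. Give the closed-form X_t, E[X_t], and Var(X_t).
X_t = 1/5 * exp((-493/150) t + (9/5) B_t); E[X_t] = exp(-5*t/3)/5; Var(X_t) = (exp(81*t/25) - 1)*exp(-10*t/3)/25

For GBM dX = mu X dt + sigma X dB with X_0 = x_0, apply Itô to Y = log X: dY = (mu - sigma^2/2) dt + sigma dB, so Y_t = log(x_0) + (mu - sigma^2/2) t + sigma B_t and hence X_t = x_0 * exp((mu - sigma^2/2) t + sigma B_t).
With mu = -5/3, sigma = 9/5, x_0 = 1/5, this gives:
  X_t = 1/5 * exp((-493/150) * t + (9/5) * B_t).
Since sigma*B_t ~ Normal(0, sigma^2 t), E[exp(sigma*B_t)] = exp(sigma^2 t / 2); so E[X_t] = x_0 * exp((mu - sigma^2/2) t) * exp(sigma^2 t / 2) = x_0 * exp(mu t) = exp(-5*t/3)/5.
Var(X_t) = E[X_t^2] - (E[X_t])^2 = x_0^2 * exp(2 mu t) * (exp(sigma^2 t) - 1) = (exp(81*t/25) - 1)*exp(-10*t/3)/25.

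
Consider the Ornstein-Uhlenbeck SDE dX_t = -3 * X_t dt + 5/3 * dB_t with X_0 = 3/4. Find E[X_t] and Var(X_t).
E[X_t] = 3*exp(-3*t)/4; Var(X_t) = 25/54 - 25*exp(-6*t)/54

The OU SDE dX = -theta X dt + sigma dB admits the integrating factor exp(theta t): d(exp(theta t) X_t) = sigma exp(theta t) dB_t. Integrating from 0 to t:
  X_t = x_0 * exp(-theta t) + sigma * int_0^t exp(-theta (t-s)) dB_s.
The Itô integral has mean 0 and (by the Itô isometry) variance sigma^2 * int_0^t exp(-2 theta (t - s)) ds = sigma^2 * (1 - exp(-2 theta t)) / (2 theta).
With theta = 3, sigma = 5/3, x_0 = 3/4:
  E[X_t] = 3/4 * exp(-3 t) = 3*exp(-3*t)/4
  Var(X_t) = (5/3)^2 * (1 - exp(-2*3 t)) / (2 * 3) = 25/54 - 25*exp(-6*t)/54.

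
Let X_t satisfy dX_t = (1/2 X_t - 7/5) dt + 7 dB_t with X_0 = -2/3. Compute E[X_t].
E[X_t] = 14/5 - 52*exp(t/2)/15

Taking expectations and using E[dB_t] = 0, the mean m(t) = E[X_t] satisfies the ODE m'(t) = a m(t) + b with m(0) = x_0. With a = 1/2, b = -7/5, x_0 = -2/3, the solution is
  m(t) = x_0 * exp(a t) + (b/a) * (exp(a t) - 1)
       = (-2/3) * exp((1/2) t) + ((-7/5)/(1/2)) * (exp((1/2) t) - 1)
       = 14/5 - 52*exp(t/2)/15.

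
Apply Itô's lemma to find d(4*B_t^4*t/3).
d(4*B_t^4*t/3) = (4*B_t^2*(B_t^2 + 6*t)/3) dt + (16*B_t^3*t/3) dB_t

Itô's formula for f(t, x): d f(t, B_t) = (f_t + (1/2) f_xx) dt + f_x dB_t. Compute partials of f(t, x) = 4*t*x^4/3:
  f_t(t,x)  = 4*x^4/3
  f_x(t,x)  = 16*t*x^3/3
  f_xx(t,x) = 16*t*x^2
Assemble drift = f_t + (1/2) f_xx = 4*x^2*(6*t + x^2)/3 and diffusion = f_x = 16*t*x^3/3. Substituting x = B_t:
  d(4*B_t^4*t/3) = (4*B_t^2*(B_t^2 + 6*t)/3) dt + (16*B_t^3*t/3) dB_t.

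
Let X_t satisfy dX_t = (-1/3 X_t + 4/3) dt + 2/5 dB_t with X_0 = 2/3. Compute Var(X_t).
Var(X_t) = 6/25 - 6*exp(-2*t/3)/25

The variance V(t) = Var(X_t) satisfies V'(t) = 2 a V(t) + c^2 with V(0) = 0 (drift coefficient is linear in X, diffusion is constant). With a = -1/3, c = 2/5, the solution is
  V(t) = (c^2 / (2 a)) * (exp(2 a t) - 1)
       = ((2/5)^2 / (2*(-1/3))) * (exp((-2/3) t) - 1)
       = 6/25 - 6*exp(-2*t/3)/25.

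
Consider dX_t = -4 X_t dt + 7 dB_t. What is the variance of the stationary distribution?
lim Var(X_t) = 49/8

The OU SDE dX = -theta X dt + sigma dB admits the integrating factor exp(theta t): d(exp(theta t) X_t) = sigma exp(theta t) dB_t. Integrating from 0 to t gives X_t = x_0 * exp(-theta t) + sigma * int_0^t exp(-theta (t-s)) dB_s for any initial x_0. The Itô integral has variance (by the Itô isometry) sigma^2 * int_0^t exp(-2 theta (t - s)) ds = sigma^2 * (1 - exp(-2 theta t)) / (2 theta), independent of x_0.
With theta = 4, sigma = 7:
  Var(X_t) = (7)^2 * (1 - exp(-2*4 t)) / (2 * 4) = 49/8 - 49*exp(-8*t)/8.
As t -> infinity, exp(-2*4 t) -> 0, so the stationary variance is sigma^2 / (2 theta) = 49/8.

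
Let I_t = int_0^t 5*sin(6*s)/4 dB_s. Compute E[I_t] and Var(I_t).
E[I_t] = 0; Var(I_t) = 25*t/32 - 25*sin(12*t)/384

The Itô integral of a deterministic integrand f(s) has mean 0 because each increment f(s) * (B_{s+ds} - B_s) has mean 0. By the Itô isometry:
  Var( int_0^t f(s) dB_s ) = E[ (int_0^t f(s) dB_s)^2 ] = int_0^t f(s)^2 ds.
Here f(s) = 5*sin(6*s)/4, so f(s)^2 = 25*sin(6*s)^2/16. Integrate:
  int_0^t (25*sin(6*s)^2/16) ds = 25*t/32 - 25*sin(12*t)/384.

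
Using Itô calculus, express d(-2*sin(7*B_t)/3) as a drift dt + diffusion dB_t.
d(-2*sin(7*B_t)/3) = (49*sin(7*B_t)/3) dt + (-14*cos(7*B_t)/3) dB_t

Itô's formula for f(B_t) gives d f(B_t) = f'(B_t) dB_t + (1/2) f''(B_t) dt. Compute derivatives of f(x) = -2*sin(7*x)/3:
  f'(x)  = -14*cos(7*x)/3
  f''(x) = 98*sin(7*x)/3
Substitute x = B_t and multiply the f'' term by 1/2:
  drift     = (1/2) * (98*sin(7*x)/3) evaluated at B_t = 49*sin(7*B_t)/3
  diffusion = (-14*cos(7*x)/3) evaluated at B_t = -14*cos(7*B_t)/3
Therefore d(-2*sin(7*B_t)/3) = (49*sin(7*B_t)/3) dt + (-14*cos(7*B_t)/3) dB_t.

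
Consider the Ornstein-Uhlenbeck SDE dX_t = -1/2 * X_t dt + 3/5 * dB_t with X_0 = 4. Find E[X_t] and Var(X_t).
E[X_t] = 4*exp(-t/2); Var(X_t) = 9/25 - 9*exp(-t)/25

The OU SDE dX = -theta X dt + sigma dB admits the integrating factor exp(theta t): d(exp(theta t) X_t) = sigma exp(theta t) dB_t. Integrating from 0 to t:
  X_t = x_0 * exp(-theta t) + sigma * int_0^t exp(-theta (t-s)) dB_s.
The Itô integral has mean 0 and (by the Itô isometry) variance sigma^2 * int_0^t exp(-2 theta (t - s)) ds = sigma^2 * (1 - exp(-2 theta t)) / (2 theta).
With theta = 1/2, sigma = 3/5, x_0 = 4:
  E[X_t] = 4 * exp(-1/2 t) = 4*exp(-t/2)
  Var(X_t) = (3/5)^2 * (1 - exp(-2*1/2 t)) / (2 * 1/2) = 9/25 - 9*exp(-t)/25.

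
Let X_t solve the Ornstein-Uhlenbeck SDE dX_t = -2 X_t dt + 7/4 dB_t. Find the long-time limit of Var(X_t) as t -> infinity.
lim Var(X_t) = 49/64

The OU SDE dX = -theta X dt + sigma dB admits the integrating factor exp(theta t): d(exp(theta t) X_t) = sigma exp(theta t) dB_t. Integrating from 0 to t gives X_t = x_0 * exp(-theta t) + sigma * int_0^t exp(-theta (t-s)) dB_s for any initial x_0. The Itô integral has variance (by the Itô isometry) sigma^2 * int_0^t exp(-2 theta (t - s)) ds = sigma^2 * (1 - exp(-2 theta t)) / (2 theta), independent of x_0.
With theta = 2, sigma = 7/4:
  Var(X_t) = (7/4)^2 * (1 - exp(-2*2 t)) / (2 * 2) = 49/64 - 49*exp(-4*t)/64.
As t -> infinity, exp(-2*2 t) -> 0, so the stationary variance is sigma^2 / (2 theta) = 49/64.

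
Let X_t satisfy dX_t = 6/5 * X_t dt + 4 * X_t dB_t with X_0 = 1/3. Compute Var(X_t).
Var(X_t) = (exp(16*t) - 1)*exp(12*t/5)/9

For GBM dX = mu X dt + sigma X dB with X_0 = x_0, apply Itô to Y = log X: dY = (mu - sigma^2/2) dt + sigma dB, so Y_t = log(x_0) + (mu - sigma^2/2) t + sigma B_t and hence X_t = x_0 * exp((mu - sigma^2/2) t + sigma B_t).
With mu = 6/5, sigma = 4, x_0 = 1/3, this gives:
  X_t = 1/3 * exp((-34/5) * t + (4) * B_t).
Since sigma*B_t ~ Normal(0, sigma^2 t), E[exp(sigma*B_t)] = exp(sigma^2 t / 2); so E[X_t] = x_0 * exp((mu - sigma^2/2) t) * exp(sigma^2 t / 2) = x_0 * exp(mu t) = exp(6*t/5)/3.
Var(X_t) = E[X_t^2] - (E[X_t])^2 = x_0^2 * exp(2 mu t) * (exp(sigma^2 t) - 1) = (exp(16*t) - 1)*exp(12*t/5)/9.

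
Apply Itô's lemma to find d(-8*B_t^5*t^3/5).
d(-8*B_t^5*t^3/5) = (B_t^3*t^2*(-24*B_t^2/5 - 16*t)) dt + (-8*B_t^4*t^3) dB_t

Itô's formula for f(t, x): d f(t, B_t) = (f_t + (1/2) f_xx) dt + f_x dB_t. Compute partials of f(t, x) = -8*t^3*x^5/5:
  f_t(t,x)  = -24*t^2*x^5/5
  f_x(t,x)  = -8*t^3*x^4
  f_xx(t,x) = -32*t^3*x^3
Assemble drift = f_t + (1/2) f_xx = t^2*x^3*(-16*t - 24*x^2/5) and diffusion = f_x = -8*t^3*x^4. Substituting x = B_t:
  d(-8*B_t^5*t^3/5) = (B_t^3*t^2*(-24*B_t^2/5 - 16*t)) dt + (-8*B_t^4*t^3) dB_t.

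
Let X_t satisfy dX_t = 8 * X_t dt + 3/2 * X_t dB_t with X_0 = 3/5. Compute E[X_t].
E[X_t] = 3*exp(8*t)/5

For GBM dX = mu X dt + sigma X dB with X_0 = x_0, apply Itô to Y = log X: dY = (mu - sigma^2/2) dt + sigma dB, so Y_t = log(x_0) + (mu - sigma^2/2) t + sigma B_t and hence X_t = x_0 * exp((mu - sigma^2/2) t + sigma B_t).
With mu = 8, sigma = 3/2, x_0 = 3/5, this gives:
  X_t = 3/5 * exp((55/8) * t + (3/2) * B_t).
Since sigma*B_t ~ Normal(0, sigma^2 t), E[exp(sigma*B_t)] = exp(sigma^2 t / 2); so E[X_t] = x_0 * exp((mu - sigma^2/2) t) * exp(sigma^2 t / 2) = x_0 * exp(mu t) = 3*exp(8*t)/5.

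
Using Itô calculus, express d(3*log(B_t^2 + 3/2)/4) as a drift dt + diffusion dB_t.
d(3*log(B_t^2 + 3/2)/4) = (3*(3 - 2*B_t^2)/(2*(2*B_t^2 + 3)^2)) dt + (3*B_t/(2*B_t^2 + 3)) dB_t

Itô's formula for f(B_t) gives d f(B_t) = f'(B_t) dB_t + (1/2) f''(B_t) dt. Compute derivatives of f(x) = 3*log(x^2 + 3/2)/4:
  f'(x)  = 3*x/(2*x^2 + 3)
  f''(x) = 3*(3 - 2*x^2)/(2*x^2 + 3)^2
Substitute x = B_t and multiply the f'' term by 1/2:
  drift     = (1/2) * (3*(3 - 2*x^2)/(2*x^2 + 3)^2) evaluated at B_t = 3*(3 - 2*B_t^2)/(2*(2*B_t^2 + 3)^2)
  diffusion = (3*x/(2*x^2 + 3)) evaluated at B_t = 3*B_t/(2*B_t^2 + 3)
Therefore d(3*log(B_t^2 + 3/2)/4) = (3*(3 - 2*B_t^2)/(2*(2*B_t^2 + 3)^2)) dt + (3*B_t/(2*B_t^2 + 3)) dB_t.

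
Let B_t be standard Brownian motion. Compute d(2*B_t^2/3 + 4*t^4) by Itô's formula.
d(2*B_t^2/3 + 4*t^4) = (16*t^3 + 2/3) dt + (4*B_t/3) dB_t

Itô's formula for f(t, x): d f(t, B_t) = (f_t + (1/2) f_xx) dt + f_x dB_t. Compute partials of f(t, x) = 4*t^4 + 2*x^2/3:
  f_t(t,x)  = 16*t^3
  f_x(t,x)  = 4*x/3
  f_xx(t,x) = 4/3
Assemble drift = f_t + (1/2) f_xx = 16*t^3 + 2/3 and diffusion = f_x = 4*x/3. Substituting x = B_t:
  d(2*B_t^2/3 + 4*t^4) = (16*t^3 + 2/3) dt + (4*B_t/3) dB_t.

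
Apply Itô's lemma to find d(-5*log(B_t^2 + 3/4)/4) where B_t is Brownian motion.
d(-5*log(B_t^2 + 3/4)/4) = (5*(4*B_t^2 - 3)/(4*B_t^2 + 3)^2) dt + (-10*B_t/(4*B_t^2 + 3)) dB_t

Itô's formula for f(B_t) gives d f(B_t) = f'(B_t) dB_t + (1/2) f''(B_t) dt. Compute derivatives of f(x) = -5*log(x^2 + 3/4)/4:
  f'(x)  = -10*x/(4*x^2 + 3)
  f''(x) = 10*(4*x^2 - 3)/(4*x^2 + 3)^2
Substitute x = B_t and multiply the f'' term by 1/2:
  drift     = (1/2) * (10*(4*x^2 - 3)/(4*x^2 + 3)^2) evaluated at B_t = 5*(4*B_t^2 - 3)/(4*B_t^2 + 3)^2
  diffusion = (-10*x/(4*x^2 + 3)) evaluated at B_t = -10*B_t/(4*B_t^2 + 3)
Therefore d(-5*log(B_t^2 + 3/4)/4) = (5*(4*B_t^2 - 3)/(4*B_t^2 + 3)^2) dt + (-10*B_t/(4*B_t^2 + 3)) dB_t.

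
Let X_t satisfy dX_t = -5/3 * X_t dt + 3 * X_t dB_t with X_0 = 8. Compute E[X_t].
E[X_t] = 8*exp(-5*t/3)

For GBM dX = mu X dt + sigma X dB with X_0 = x_0, apply Itô to Y = log X: dY = (mu - sigma^2/2) dt + sigma dB, so Y_t = log(x_0) + (mu - sigma^2/2) t + sigma B_t and hence X_t = x_0 * exp((mu - sigma^2/2) t + sigma B_t).
With mu = -5/3, sigma = 3, x_0 = 8, this gives:
  X_t = 8 * exp((-37/6) * t + (3) * B_t).
Since sigma*B_t ~ Normal(0, sigma^2 t), E[exp(sigma*B_t)] = exp(sigma^2 t / 2); so E[X_t] = x_0 * exp((mu - sigma^2/2) t) * exp(sigma^2 t / 2) = x_0 * exp(mu t) = 8*exp(-5*t/3).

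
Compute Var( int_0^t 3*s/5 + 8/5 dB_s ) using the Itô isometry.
Var = t*(3*t^2 + 24*t + 64)/25

The Itô integral of a deterministic integrand f(s) has mean 0 because each increment f(s) * (B_{s+ds} - B_s) has mean 0. By the Itô isometry:
  Var( int_0^t f(s) dB_s ) = E[ (int_0^t f(s) dB_s)^2 ] = int_0^t f(s)^2 ds.
Here f(s) = 3*s/5 + 8/5, so f(s)^2 = (3*s + 8)^2/25. Integrate:
  int_0^t ((3*s + 8)^2/25) ds = t*(3*t^2 + 24*t + 64)/25.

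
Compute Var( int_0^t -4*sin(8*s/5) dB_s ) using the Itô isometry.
Var = 8*t - 5*sin(8*t/5)*cos(8*t/5)

The Itô integral of a deterministic integrand f(s) has mean 0 because each increment f(s) * (B_{s+ds} - B_s) has mean 0. By the Itô isometry:
  Var( int_0^t f(s) dB_s ) = E[ (int_0^t f(s) dB_s)^2 ] = int_0^t f(s)^2 ds.
Here f(s) = -4*sin(8*s/5), so f(s)^2 = 16*sin(8*s/5)^2. Integrate:
  int_0^t (16*sin(8*s/5)^2) ds = 8*t - 5*sin(8*t/5)*cos(8*t/5).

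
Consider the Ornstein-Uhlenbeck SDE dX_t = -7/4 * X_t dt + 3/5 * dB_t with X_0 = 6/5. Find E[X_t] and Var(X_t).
E[X_t] = 6*exp(-7*t/4)/5; Var(X_t) = 18/175 - 18*exp(-7*t/2)/175

The OU SDE dX = -theta X dt + sigma dB admits the integrating factor exp(theta t): d(exp(theta t) X_t) = sigma exp(theta t) dB_t. Integrating from 0 to t:
  X_t = x_0 * exp(-theta t) + sigma * int_0^t exp(-theta (t-s)) dB_s.
The Itô integral has mean 0 and (by the Itô isometry) variance sigma^2 * int_0^t exp(-2 theta (t - s)) ds = sigma^2 * (1 - exp(-2 theta t)) / (2 theta).
With theta = 7/4, sigma = 3/5, x_0 = 6/5:
  E[X_t] = 6/5 * exp(-7/4 t) = 6*exp(-7*t/4)/5
  Var(X_t) = (3/5)^2 * (1 - exp(-2*7/4 t)) / (2 * 7/4) = 18/175 - 18*exp(-7*t/2)/175.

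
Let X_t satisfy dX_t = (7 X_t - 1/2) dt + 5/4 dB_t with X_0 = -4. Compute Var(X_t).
Var(X_t) = 25*exp(14*t)/224 - 25/224

The variance V(t) = Var(X_t) satisfies V'(t) = 2 a V(t) + c^2 with V(0) = 0 (drift coefficient is linear in X, diffusion is constant). With a = 7, c = 5/4, the solution is
  V(t) = (c^2 / (2 a)) * (exp(2 a t) - 1)
       = ((5/4)^2 / (2*7)) * (exp(14 t) - 1)
       = 25*exp(14*t)/224 - 25/224.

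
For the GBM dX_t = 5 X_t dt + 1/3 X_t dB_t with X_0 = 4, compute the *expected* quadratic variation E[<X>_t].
E[<X>_t] = 16*exp(91*t/9)/91 - 16/91

<X>_t = int_0^t ((1/3) * X_s)^2 ds. Taking expectation inside the integral: E[<X>_t] = (1/3)^2 * int_0^t E[X_s^2] ds. For GBM, E[X_s^2] = x_0^2 * exp((2 mu + sigma^2) s). Integrating:
  E[<X>_t] = (1/3)^2 * 4^2 * (exp((2*5 + (1/3)^2) t) - 1) / (2*5 + (1/3)^2)
           = (1/3)^2 * 4^2 * (exp((91/9) t) - 1) / (91/9) = 16*exp(91*t/9)/91 - 16/91.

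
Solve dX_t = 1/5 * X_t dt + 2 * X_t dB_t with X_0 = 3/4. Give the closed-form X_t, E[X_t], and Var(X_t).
X_t = 3/4 * exp((-9/5) t + (2) B_t); E[X_t] = 3*exp(t/5)/4; Var(X_t) = 9*(exp(4*t) - 1)*exp(2*t/5)/16

For GBM dX = mu X dt + sigma X dB with X_0 = x_0, apply Itô to Y = log X: dY = (mu - sigma^2/2) dt + sigma dB, so Y_t = log(x_0) + (mu - sigma^2/2) t + sigma B_t and hence X_t = x_0 * exp((mu - sigma^2/2) t + sigma B_t).
With mu = 1/5, sigma = 2, x_0 = 3/4, this gives:
  X_t = 3/4 * exp((-9/5) * t + (2) * B_t).
Since sigma*B_t ~ Normal(0, sigma^2 t), E[exp(sigma*B_t)] = exp(sigma^2 t / 2); so E[X_t] = x_0 * exp((mu - sigma^2/2) t) * exp(sigma^2 t / 2) = x_0 * exp(mu t) = 3*exp(t/5)/4.
Var(X_t) = E[X_t^2] - (E[X_t])^2 = x_0^2 * exp(2 mu t) * (exp(sigma^2 t) - 1) = 9*(exp(4*t) - 1)*exp(2*t/5)/16.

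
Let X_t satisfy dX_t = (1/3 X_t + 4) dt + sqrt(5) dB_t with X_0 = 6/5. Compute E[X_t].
E[X_t] = 66*exp(t/3)/5 - 12

Taking expectations and using E[dB_t] = 0, the mean m(t) = E[X_t] satisfies the ODE m'(t) = a m(t) + b with m(0) = x_0. With a = 1/3, b = 4, x_0 = 6/5, the solution is
  m(t) = x_0 * exp(a t) + (b/a) * (exp(a t) - 1)
       = (6/5) * exp((1/3) t) + (4/(1/3)) * (exp((1/3) t) - 1)
       = 66*exp(t/3)/5 - 12.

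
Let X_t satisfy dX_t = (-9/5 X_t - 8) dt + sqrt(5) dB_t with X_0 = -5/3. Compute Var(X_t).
Var(X_t) = 25/18 - 25*exp(-18*t/5)/18

The variance V(t) = Var(X_t) satisfies V'(t) = 2 a V(t) + c^2 with V(0) = 0 (drift coefficient is linear in X, diffusion is constant). With a = -9/5, c = sqrt(5), the solution is
  V(t) = (c^2 / (2 a)) * (exp(2 a t) - 1)
       = (sqrt(5)^2 / (2*(-9/5))) * (exp((-18/5) t) - 1)
       = 25/18 - 25*exp(-18*t/5)/18.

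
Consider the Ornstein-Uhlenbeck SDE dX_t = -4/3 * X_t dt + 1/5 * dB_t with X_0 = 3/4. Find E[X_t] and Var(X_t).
E[X_t] = 3*exp(-4*t/3)/4; Var(X_t) = 3/200 - 3*exp(-8*t/3)/200

The OU SDE dX = -theta X dt + sigma dB admits the integrating factor exp(theta t): d(exp(theta t) X_t) = sigma exp(theta t) dB_t. Integrating from 0 to t:
  X_t = x_0 * exp(-theta t) + sigma * int_0^t exp(-theta (t-s)) dB_s.
The Itô integral has mean 0 and (by the Itô isometry) variance sigma^2 * int_0^t exp(-2 theta (t - s)) ds = sigma^2 * (1 - exp(-2 theta t)) / (2 theta).
With theta = 4/3, sigma = 1/5, x_0 = 3/4:
  E[X_t] = 3/4 * exp(-4/3 t) = 3*exp(-4*t/3)/4
  Var(X_t) = (1/5)^2 * (1 - exp(-2*4/3 t)) / (2 * 4/3) = 3/200 - 3*exp(-8*t/3)/200.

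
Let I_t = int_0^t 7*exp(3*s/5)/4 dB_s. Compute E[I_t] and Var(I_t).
E[I_t] = 0; Var(I_t) = 245*exp(6*t/5)/96 - 245/96

The Itô integral of a deterministic integrand f(s) has mean 0 because each increment f(s) * (B_{s+ds} - B_s) has mean 0. By the Itô isometry:
  Var( int_0^t f(s) dB_s ) = E[ (int_0^t f(s) dB_s)^2 ] = int_0^t f(s)^2 ds.
Here f(s) = 7*exp(3*s/5)/4, so f(s)^2 = 49*exp(6*s/5)/16. Integrate:
  int_0^t (49*exp(6*s/5)/16) ds = 245*exp(6*t/5)/96 - 245/96.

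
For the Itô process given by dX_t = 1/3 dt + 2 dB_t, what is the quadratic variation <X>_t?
<X>_t = 4*t

For an Itô process dX_t = a(t) dt + b(t) dB_t, the quadratic variation is <X>_t = int_0^t b(s)^2 ds (the drift term does not contribute). Here b(s) = 2, so
  b(s)^2 = 4.
Integrating from 0 to t:
  <X>_t = int_0^t (4) ds = 4*t.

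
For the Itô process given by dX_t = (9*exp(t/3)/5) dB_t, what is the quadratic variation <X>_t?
<X>_t = 243*exp(2*t/3)/50 - 243/50

For an Itô process dX_t = a(t) dt + b(t) dB_t, the quadratic variation is <X>_t = int_0^t b(s)^2 ds (the drift term does not contribute). Here b(s) = 9*exp(s/3)/5, so
  b(s)^2 = 81*exp(2*s/3)/25.
Integrating from 0 to t:
  <X>_t = int_0^t (81*exp(2*s/3)/25) ds = 243*exp(2*t/3)/50 - 243/50.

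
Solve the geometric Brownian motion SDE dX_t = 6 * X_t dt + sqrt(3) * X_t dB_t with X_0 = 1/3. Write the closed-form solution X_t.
X_t = 1/3 * exp((9/2) * t + (sqrt(3)) * B_t)

For GBM dX = mu X dt + sigma X dB with X_0 = x_0, apply Itô to Y = log X: dY = (mu - sigma^2/2) dt + sigma dB, so Y_t = log(x_0) + (mu - sigma^2/2) t + sigma B_t and hence X_t = x_0 * exp((mu - sigma^2/2) t + sigma B_t).
With mu = 6, sigma = sqrt(3), x_0 = 1/3, this gives:
  X_t = 1/3 * exp((9/2) * t + (sqrt(3)) * B_t).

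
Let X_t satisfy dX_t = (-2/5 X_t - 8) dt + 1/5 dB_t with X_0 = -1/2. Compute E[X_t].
E[X_t] = -20 + 39*exp(-2*t/5)/2

Taking expectations and using E[dB_t] = 0, the mean m(t) = E[X_t] satisfies the ODE m'(t) = a m(t) + b with m(0) = x_0. With a = -2/5, b = -8, x_0 = -1/2, the solution is
  m(t) = x_0 * exp(a t) + (b/a) * (exp(a t) - 1)
       = (-1/2) * exp((-2/5) t) + ((-8)/(-2/5)) * (exp((-2/5) t) - 1)
       = -20 + 39*exp(-2*t/5)/2.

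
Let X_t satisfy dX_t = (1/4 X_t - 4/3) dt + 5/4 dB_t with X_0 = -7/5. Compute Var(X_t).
Var(X_t) = 25*exp(t/2)/8 - 25/8

The variance V(t) = Var(X_t) satisfies V'(t) = 2 a V(t) + c^2 with V(0) = 0 (drift coefficient is linear in X, diffusion is constant). With a = 1/4, c = 5/4, the solution is
  V(t) = (c^2 / (2 a)) * (exp(2 a t) - 1)
       = ((5/4)^2 / (2*(1/4))) * (exp((1/2) t) - 1)
       = 25*exp(t/2)/8 - 25/8.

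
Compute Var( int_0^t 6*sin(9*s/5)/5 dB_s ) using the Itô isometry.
Var = 18*t/25 - sin(18*t/5)/5

The Itô integral of a deterministic integrand f(s) has mean 0 because each increment f(s) * (B_{s+ds} - B_s) has mean 0. By the Itô isometry:
  Var( int_0^t f(s) dB_s ) = E[ (int_0^t f(s) dB_s)^2 ] = int_0^t f(s)^2 ds.
Here f(s) = 6*sin(9*s/5)/5, so f(s)^2 = 36*sin(9*s/5)^2/25. Integrate:
  int_0^t (36*sin(9*s/5)^2/25) ds = 18*t/25 - sin(18*t/5)/5.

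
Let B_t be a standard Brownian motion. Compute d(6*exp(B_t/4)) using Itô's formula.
d(6*exp(B_t/4)) = (3*exp(B_t/4)/16) dt + (3*exp(B_t/4)/2) dB_t

Itô's formula for f(B_t) gives d f(B_t) = f'(B_t) dB_t + (1/2) f''(B_t) dt. Compute derivatives of f(x) = 6*exp(x/4):
  f'(x)  = 3*exp(x/4)/2
  f''(x) = 3*exp(x/4)/8
Substitute x = B_t and multiply the f'' term by 1/2:
  drift     = (1/2) * (3*exp(x/4)/8) evaluated at B_t = 3*exp(B_t/4)/16
  diffusion = (3*exp(x/4)/2) evaluated at B_t = 3*exp(B_t/4)/2
Therefore d(6*exp(B_t/4)) = (3*exp(B_t/4)/16) dt + (3*exp(B_t/4)/2) dB_t.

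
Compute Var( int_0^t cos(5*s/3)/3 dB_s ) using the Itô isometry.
Var = t/18 + sin(10*t/3)/60

The Itô integral of a deterministic integrand f(s) has mean 0 because each increment f(s) * (B_{s+ds} - B_s) has mean 0. By the Itô isometry:
  Var( int_0^t f(s) dB_s ) = E[ (int_0^t f(s) dB_s)^2 ] = int_0^t f(s)^2 ds.
Here f(s) = cos(5*s/3)/3, so f(s)^2 = cos(5*s/3)^2/9. Integrate:
  int_0^t (cos(5*s/3)^2/9) ds = t/18 + sin(10*t/3)/60.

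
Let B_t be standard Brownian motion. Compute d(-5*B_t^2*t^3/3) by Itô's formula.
d(-5*B_t^2*t^3/3) = (5*t^2*(-3*B_t^2 - t)/3) dt + (-10*B_t*t^3/3) dB_t

Itô's formula for f(t, x): d f(t, B_t) = (f_t + (1/2) f_xx) dt + f_x dB_t. Compute partials of f(t, x) = -5*t^3*x^2/3:
  f_t(t,x)  = -5*t^2*x^2
  f_x(t,x)  = -10*t^3*x/3
  f_xx(t,x) = -10*t^3/3
Assemble drift = f_t + (1/2) f_xx = 5*t^2*(-t - 3*x^2)/3 and diffusion = f_x = -10*t^3*x/3. Substituting x = B_t:
  d(-5*B_t^2*t^3/3) = (5*t^2*(-3*B_t^2 - t)/3) dt + (-10*B_t*t^3/3) dB_t.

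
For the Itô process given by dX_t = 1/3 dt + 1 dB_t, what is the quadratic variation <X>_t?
<X>_t = t

For an Itô process dX_t = a(t) dt + b(t) dB_t, the quadratic variation is <X>_t = int_0^t b(s)^2 ds (the drift term does not contribute). Here b(s) = 1, so
  b(s)^2 = 1.
Integrating from 0 to t:
  <X>_t = int_0^t (1) ds = t.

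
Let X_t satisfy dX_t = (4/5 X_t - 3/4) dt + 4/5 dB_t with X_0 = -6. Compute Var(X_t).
Var(X_t) = 2*exp(8*t/5)/5 - 2/5

The variance V(t) = Var(X_t) satisfies V'(t) = 2 a V(t) + c^2 with V(0) = 0 (drift coefficient is linear in X, diffusion is constant). With a = 4/5, c = 4/5, the solution is
  V(t) = (c^2 / (2 a)) * (exp(2 a t) - 1)
       = ((4/5)^2 / (2*(4/5))) * (exp((8/5) t) - 1)
       = 2*exp(8*t/5)/5 - 2/5.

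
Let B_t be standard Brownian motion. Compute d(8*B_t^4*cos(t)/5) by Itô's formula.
d(8*B_t^4*cos(t)/5) = (8*B_t^2*(-B_t^2*sin(t) + 6*cos(t))/5) dt + (32*B_t^3*cos(t)/5) dB_t

Itô's formula for f(t, x): d f(t, B_t) = (f_t + (1/2) f_xx) dt + f_x dB_t. Compute partials of f(t, x) = 8*x^4*cos(t)/5:
  f_t(t,x)  = -8*x^4*sin(t)/5
  f_x(t,x)  = 32*x^3*cos(t)/5
  f_xx(t,x) = 96*x^2*cos(t)/5
Assemble drift = f_t + (1/2) f_xx = 8*x^2*(-x^2*sin(t) + 6*cos(t))/5 and diffusion = f_x = 32*x^3*cos(t)/5. Substituting x = B_t:
  d(8*B_t^4*cos(t)/5) = (8*B_t^2*(-B_t^2*sin(t) + 6*cos(t))/5) dt + (32*B_t^3*cos(t)/5) dB_t.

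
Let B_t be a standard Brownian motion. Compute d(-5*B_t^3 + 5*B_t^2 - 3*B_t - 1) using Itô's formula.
d(-5*B_t^3 + 5*B_t^2 - 3*B_t - 1) = (5 - 15*B_t) dt + (-15*B_t^2 + 10*B_t - 3) dB_t

Itô's formula for f(B_t) gives d f(B_t) = f'(B_t) dB_t + (1/2) f''(B_t) dt. Compute derivatives of f(x) = -5*x^3 + 5*x^2 - 3*x - 1:
  f'(x)  = -15*x^2 + 10*x - 3
  f''(x) = 10 - 30*x
Substitute x = B_t and multiply the f'' term by 1/2:
  drift     = (1/2) * (10 - 30*x) evaluated at B_t = 5 - 15*B_t
  diffusion = (-15*x^2 + 10*x - 3) evaluated at B_t = -15*B_t^2 + 10*B_t - 3
Therefore d(-5*B_t^3 + 5*B_t^2 - 3*B_t - 1) = (5 - 15*B_t) dt + (-15*B_t^2 + 10*B_t - 3) dB_t.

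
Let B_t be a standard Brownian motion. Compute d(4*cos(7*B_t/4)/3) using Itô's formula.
d(4*cos(7*B_t/4)/3) = (-49*cos(7*B_t/4)/24) dt + (-7*sin(7*B_t/4)/3) dB_t

Itô's formula for f(B_t) gives d f(B_t) = f'(B_t) dB_t + (1/2) f''(B_t) dt. Compute derivatives of f(x) = 4*cos(7*x/4)/3:
  f'(x)  = -7*sin(7*x/4)/3
  f''(x) = -49*cos(7*x/4)/12
Substitute x = B_t and multiply the f'' term by 1/2:
  drift     = (1/2) * (-49*cos(7*x/4)/12) evaluated at B_t = -49*cos(7*B_t/4)/24
  diffusion = (-7*sin(7*x/4)/3) evaluated at B_t = -7*sin(7*B_t/4)/3
Therefore d(4*cos(7*B_t/4)/3) = (-49*cos(7*B_t/4)/24) dt + (-7*sin(7*B_t/4)/3) dB_t.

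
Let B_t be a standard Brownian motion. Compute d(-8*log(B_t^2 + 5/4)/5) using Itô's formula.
d(-8*log(B_t^2 + 5/4)/5) = (32*(4*B_t^2 - 5)/(5*(4*B_t^2 + 5)^2)) dt + (-64*B_t/(20*B_t^2 + 25)) dB_t

Itô's formula for f(B_t) gives d f(B_t) = f'(B_t) dB_t + (1/2) f''(B_t) dt. Compute derivatives of f(x) = -8*log(x^2 + 5/4)/5:
  f'(x)  = -64*x/(20*x^2 + 25)
  f''(x) = 64*(4*x^2 - 5)/(5*(4*x^2 + 5)^2)
Substitute x = B_t and multiply the f'' term by 1/2:
  drift     = (1/2) * (64*(4*x^2 - 5)/(5*(4*x^2 + 5)^2)) evaluated at B_t = 32*(4*B_t^2 - 5)/(5*(4*B_t^2 + 5)^2)
  diffusion = (-64*x/(20*x^2 + 25)) evaluated at B_t = -64*B_t/(20*B_t^2 + 25)
Therefore d(-8*log(B_t^2 + 5/4)/5) = (32*(4*B_t^2 - 5)/(5*(4*B_t^2 + 5)^2)) dt + (-64*B_t/(20*B_t^2 + 25)) dB_t.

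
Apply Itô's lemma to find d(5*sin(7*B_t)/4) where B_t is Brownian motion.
d(5*sin(7*B_t)/4) = (-245*sin(7*B_t)/8) dt + (35*cos(7*B_t)/4) dB_t

Itô's formula for f(B_t) gives d f(B_t) = f'(B_t) dB_t + (1/2) f''(B_t) dt. Compute derivatives of f(x) = 5*sin(7*x)/4:
  f'(x)  = 35*cos(7*x)/4
  f''(x) = -245*sin(7*x)/4
Substitute x = B_t and multiply the f'' term by 1/2:
  drift     = (1/2) * (-245*sin(7*x)/4) evaluated at B_t = -245*sin(7*B_t)/8
  diffusion = (35*cos(7*x)/4) evaluated at B_t = 35*cos(7*B_t)/4
Therefore d(5*sin(7*B_t)/4) = (-245*sin(7*B_t)/8) dt + (35*cos(7*B_t)/4) dB_t.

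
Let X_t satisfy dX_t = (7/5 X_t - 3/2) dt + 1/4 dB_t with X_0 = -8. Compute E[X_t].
E[X_t] = 15/14 - 127*exp(7*t/5)/14

Taking expectations and using E[dB_t] = 0, the mean m(t) = E[X_t] satisfies the ODE m'(t) = a m(t) + b with m(0) = x_0. With a = 7/5, b = -3/2, x_0 = -8, the solution is
  m(t) = x_0 * exp(a t) + (b/a) * (exp(a t) - 1)
       = (-8) * exp((7/5) t) + ((-3/2)/(7/5)) * (exp((7/5) t) - 1)
       = 15/14 - 127*exp(7*t/5)/14.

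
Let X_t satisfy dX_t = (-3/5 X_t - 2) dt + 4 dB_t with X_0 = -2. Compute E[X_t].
E[X_t] = -10/3 + 4*exp(-3*t/5)/3

Taking expectations and using E[dB_t] = 0, the mean m(t) = E[X_t] satisfies the ODE m'(t) = a m(t) + b with m(0) = x_0. With a = -3/5, b = -2, x_0 = -2, the solution is
  m(t) = x_0 * exp(a t) + (b/a) * (exp(a t) - 1)
       = (-2) * exp((-3/5) t) + ((-2)/(-3/5)) * (exp((-3/5) t) - 1)
       = -10/3 + 4*exp(-3*t/5)/3.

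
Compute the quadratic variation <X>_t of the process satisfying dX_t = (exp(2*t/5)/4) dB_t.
<X>_t = 5*exp(4*t/5)/64 - 5/64

For an Itô process dX_t = a(t) dt + b(t) dB_t, the quadratic variation is <X>_t = int_0^t b(s)^2 ds (the drift term does not contribute). Here b(s) = exp(2*s/5)/4, so
  b(s)^2 = exp(4*s/5)/16.
Integrating from 0 to t:
  <X>_t = int_0^t (exp(4*s/5)/16) ds = 5*exp(4*t/5)/64 - 5/64.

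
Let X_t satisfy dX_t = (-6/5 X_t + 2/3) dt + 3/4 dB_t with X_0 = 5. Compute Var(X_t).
Var(X_t) = 15/64 - 15*exp(-12*t/5)/64

The variance V(t) = Var(X_t) satisfies V'(t) = 2 a V(t) + c^2 with V(0) = 0 (drift coefficient is linear in X, diffusion is constant). With a = -6/5, c = 3/4, the solution is
  V(t) = (c^2 / (2 a)) * (exp(2 a t) - 1)
       = ((3/4)^2 / (2*(-6/5))) * (exp((-12/5) t) - 1)
       = 15/64 - 15*exp(-12*t/5)/64.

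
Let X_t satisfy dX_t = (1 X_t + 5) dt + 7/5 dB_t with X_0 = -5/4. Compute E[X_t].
E[X_t] = 15*exp(t)/4 - 5

Taking expectations and using E[dB_t] = 0, the mean m(t) = E[X_t] satisfies the ODE m'(t) = a m(t) + b with m(0) = x_0. With a = 1, b = 5, x_0 = -5/4, the solution is
  m(t) = x_0 * exp(a t) + (b/a) * (exp(a t) - 1)
       = (-5/4) * exp(1 t) + (5/1) * (exp(1 t) - 1)
       = 15*exp(t)/4 - 5.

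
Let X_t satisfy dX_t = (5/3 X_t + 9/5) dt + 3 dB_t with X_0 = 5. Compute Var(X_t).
Var(X_t) = 27*exp(10*t/3)/10 - 27/10

The variance V(t) = Var(X_t) satisfies V'(t) = 2 a V(t) + c^2 with V(0) = 0 (drift coefficient is linear in X, diffusion is constant). With a = 5/3, c = 3, the solution is
  V(t) = (c^2 / (2 a)) * (exp(2 a t) - 1)
       = (3^2 / (2*(5/3))) * (exp((10/3) t) - 1)
       = 27*exp(10*t/3)/10 - 27/10.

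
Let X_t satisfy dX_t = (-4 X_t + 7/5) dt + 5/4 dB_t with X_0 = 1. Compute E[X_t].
E[X_t] = 7/20 + 13*exp(-4*t)/20

Taking expectations and using E[dB_t] = 0, the mean m(t) = E[X_t] satisfies the ODE m'(t) = a m(t) + b with m(0) = x_0. With a = -4, b = 7/5, x_0 = 1, the solution is
  m(t) = x_0 * exp(a t) + (b/a) * (exp(a t) - 1)
       = 1 * exp((-4) t) + ((7/5)/(-4)) * (exp((-4) t) - 1)
       = 7/20 + 13*exp(-4*t)/20.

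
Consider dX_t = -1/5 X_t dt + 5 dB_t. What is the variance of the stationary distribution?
lim Var(X_t) = 125/2

The OU SDE dX = -theta X dt + sigma dB admits the integrating factor exp(theta t): d(exp(theta t) X_t) = sigma exp(theta t) dB_t. Integrating from 0 to t gives X_t = x_0 * exp(-theta t) + sigma * int_0^t exp(-theta (t-s)) dB_s for any initial x_0. The Itô integral has variance (by the Itô isometry) sigma^2 * int_0^t exp(-2 theta (t - s)) ds = sigma^2 * (1 - exp(-2 theta t)) / (2 theta), independent of x_0.
With theta = 1/5, sigma = 5:
  Var(X_t) = (5)^2 * (1 - exp(-2*1/5 t)) / (2 * 1/5) = 125/2 - 125*exp(-2*t/5)/2.
As t -> infinity, exp(-2*1/5 t) -> 0, so the stationary variance is sigma^2 / (2 theta) = 125/2.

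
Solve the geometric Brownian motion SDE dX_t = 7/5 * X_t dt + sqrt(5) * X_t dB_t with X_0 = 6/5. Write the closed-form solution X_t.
X_t = 6/5 * exp((-11/10) * t + (sqrt(5)) * B_t)

For GBM dX = mu X dt + sigma X dB with X_0 = x_0, apply Itô to Y = log X: dY = (mu - sigma^2/2) dt + sigma dB, so Y_t = log(x_0) + (mu - sigma^2/2) t + sigma B_t and hence X_t = x_0 * exp((mu - sigma^2/2) t + sigma B_t).
With mu = 7/5, sigma = sqrt(5), x_0 = 6/5, this gives:
  X_t = 6/5 * exp((-11/10) * t + (sqrt(5)) * B_t).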